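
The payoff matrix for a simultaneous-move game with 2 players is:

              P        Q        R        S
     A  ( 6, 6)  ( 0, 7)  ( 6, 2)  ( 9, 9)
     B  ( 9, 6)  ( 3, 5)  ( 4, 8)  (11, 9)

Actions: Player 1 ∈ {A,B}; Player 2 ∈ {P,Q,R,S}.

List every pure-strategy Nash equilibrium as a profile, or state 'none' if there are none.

(A,P): not NE [P1→B gives 9>6; P2→S gives 9>6]
(A,Q): not NE [P1→B gives 3>0; P2→S gives 9>7]
(A,R): not NE [P2→S gives 9>2]
(A,S): not NE [P1→B gives 11>9]
(B,P): not NE [P2→S gives 9>6]
(B,Q): not NE [P2→S gives 9>5]
(B,R): not NE [P1→A gives 6>4; P2→S gives 9>8]
(B,S): NE

NE set: (B,S)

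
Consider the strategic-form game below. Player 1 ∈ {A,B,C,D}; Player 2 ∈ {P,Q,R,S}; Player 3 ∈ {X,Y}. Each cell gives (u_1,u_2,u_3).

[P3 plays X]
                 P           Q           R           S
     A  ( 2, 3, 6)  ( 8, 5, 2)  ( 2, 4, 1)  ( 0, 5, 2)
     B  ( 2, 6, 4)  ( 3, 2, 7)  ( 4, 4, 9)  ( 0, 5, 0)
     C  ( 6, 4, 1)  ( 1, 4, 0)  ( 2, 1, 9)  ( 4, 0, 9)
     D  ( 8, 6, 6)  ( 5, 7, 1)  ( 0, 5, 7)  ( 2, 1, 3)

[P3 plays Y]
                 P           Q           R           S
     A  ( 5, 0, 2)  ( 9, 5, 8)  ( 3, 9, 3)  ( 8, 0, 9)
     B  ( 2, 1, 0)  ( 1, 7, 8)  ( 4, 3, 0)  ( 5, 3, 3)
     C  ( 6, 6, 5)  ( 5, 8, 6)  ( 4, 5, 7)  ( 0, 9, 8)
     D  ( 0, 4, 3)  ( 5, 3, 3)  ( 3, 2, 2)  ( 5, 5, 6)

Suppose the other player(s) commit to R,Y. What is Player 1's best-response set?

u_1(A vs R,Y) = 3
u_1(B vs R,Y) = 4
u_1(C vs R,Y) = 4
u_1(D vs R,Y) = 3
max payoff 4 at {B,C}

BR_1 = {B,C}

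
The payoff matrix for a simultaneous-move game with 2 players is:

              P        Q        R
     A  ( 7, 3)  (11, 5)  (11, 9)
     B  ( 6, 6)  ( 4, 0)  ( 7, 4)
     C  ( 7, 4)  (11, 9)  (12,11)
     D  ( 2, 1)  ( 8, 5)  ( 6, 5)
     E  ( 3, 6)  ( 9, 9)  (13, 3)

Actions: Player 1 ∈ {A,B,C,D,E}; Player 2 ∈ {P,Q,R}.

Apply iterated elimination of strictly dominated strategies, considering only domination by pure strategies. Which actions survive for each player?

P1 drop B (A beats it: P:7>6 Q:11>4 R:11>7)
P1 drop D (A beats it: P:7>2 Q:11>8 R:11>6)
P2 drop P (Q beats it: A:5>3 C:9>4 E:9>6)
P1→{A,C,E} P2→{Q,R}

IESDS → P1:{A,C,E} P2:{Q,R}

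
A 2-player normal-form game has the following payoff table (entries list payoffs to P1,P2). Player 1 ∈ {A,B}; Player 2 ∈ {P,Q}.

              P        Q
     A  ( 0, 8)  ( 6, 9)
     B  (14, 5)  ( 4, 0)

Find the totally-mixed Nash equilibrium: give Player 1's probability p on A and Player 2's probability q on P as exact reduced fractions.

P1 indiff ⇒ q·0+(1-q)·6 = q·14+(1-q)·4 ⇒ q(-14) = (1-q)(-2) ⇒ q = 1/8
P2 indiff ⇒ p·8+(1-p)·5 = p·9+(1-p)·0 ⇒ p(-1) = (1-p)(-5) ⇒ p = 5/6

P1 mixes 5/6 on A; P2 mixes 1/8 on P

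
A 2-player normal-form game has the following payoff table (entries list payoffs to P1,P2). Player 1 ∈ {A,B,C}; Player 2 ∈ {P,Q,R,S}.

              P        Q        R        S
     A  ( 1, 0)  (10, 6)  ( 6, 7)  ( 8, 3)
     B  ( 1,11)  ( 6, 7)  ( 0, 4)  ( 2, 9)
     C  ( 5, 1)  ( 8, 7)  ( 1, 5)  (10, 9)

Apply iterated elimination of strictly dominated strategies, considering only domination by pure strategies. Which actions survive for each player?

Survivors P1:{A,C} P2:{Q,R,S}

P1 drop B (C beats it: P:5>1 Q:8>6 R:1>0 S:10>2)
P2 drop P (Q beats it: A:6>0 C:7>1)
P1→{A,C} P2→{Q,R,S}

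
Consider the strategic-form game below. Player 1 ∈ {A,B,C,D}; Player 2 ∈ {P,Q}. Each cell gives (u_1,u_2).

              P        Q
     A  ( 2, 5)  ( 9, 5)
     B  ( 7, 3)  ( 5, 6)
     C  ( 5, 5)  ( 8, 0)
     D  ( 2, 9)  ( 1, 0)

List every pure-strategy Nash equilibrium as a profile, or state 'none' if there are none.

(A,P): not NE [P1→B gives 7>2]
(A,Q): NE
(B,P): not NE [P2→Q gives 6>3]
(B,Q): not NE [P1→A gives 9>5]
(C,P): not NE [P1→B gives 7>5]
(C,Q): not NE [P1→A gives 9>8; P2→P gives 5>0]
(D,P): not NE [P1→B gives 7>2]
(D,Q): not NE [P1→A gives 9>1; P2→P gives 9>0]

NE set: (A,Q)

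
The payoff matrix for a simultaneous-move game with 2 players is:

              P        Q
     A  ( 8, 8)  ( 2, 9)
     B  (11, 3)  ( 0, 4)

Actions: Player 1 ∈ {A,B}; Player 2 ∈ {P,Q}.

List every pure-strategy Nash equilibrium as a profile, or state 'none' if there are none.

(A,P): not NE [P1→B gives 11>8; P2→Q gives 9>8]
(A,Q): NE
(B,P): not NE [P2→Q gives 4>3]
(B,Q): not NE [P1→A gives 2>0]

Nash profiles: (A,Q)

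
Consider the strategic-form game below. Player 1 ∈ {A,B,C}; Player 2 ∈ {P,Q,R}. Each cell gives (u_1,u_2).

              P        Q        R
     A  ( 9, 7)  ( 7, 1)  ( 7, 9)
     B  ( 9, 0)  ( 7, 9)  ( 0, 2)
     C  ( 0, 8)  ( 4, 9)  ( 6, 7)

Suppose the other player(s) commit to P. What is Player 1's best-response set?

BR_1 = {A,B}

u_1(A vs P) = 9
u_1(B vs P) = 9
u_1(C vs P) = 0
max payoff 9 at {A,B}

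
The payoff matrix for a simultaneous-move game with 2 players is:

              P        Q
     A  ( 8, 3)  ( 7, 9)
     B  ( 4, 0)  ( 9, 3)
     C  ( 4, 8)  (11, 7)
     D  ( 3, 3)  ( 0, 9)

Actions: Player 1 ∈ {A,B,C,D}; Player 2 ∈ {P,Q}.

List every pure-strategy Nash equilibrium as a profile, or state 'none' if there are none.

No pure NE.

(A,P): not NE [P2→Q gives 9>3]
(A,Q): not NE [P1→C gives 11>7]
(B,P): not NE [P1→A gives 8>4; P2→Q gives 3>0]
(B,Q): not NE [P1→C gives 11>9]
(C,P): not NE [P1→A gives 8>4]
(C,Q): not NE [P2→P gives 8>7]
(D,P): not NE [P1→A gives 8>3; P2→Q gives 9>3]
(D,Q): not NE [P1→C gives 11>0]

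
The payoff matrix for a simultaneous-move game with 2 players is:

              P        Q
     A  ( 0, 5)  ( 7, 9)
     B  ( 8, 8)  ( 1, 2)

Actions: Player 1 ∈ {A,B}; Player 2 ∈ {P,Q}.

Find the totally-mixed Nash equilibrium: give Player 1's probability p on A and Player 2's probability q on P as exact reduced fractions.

p=3/5, q=3/7

P1 indiff ⇒ q·0+(1-q)·7 = q·8+(1-q)·1 ⇒ q(-8) = (1-q)(-6) ⇒ q = 3/7
P2 indiff ⇒ p·5+(1-p)·8 = p·9+(1-p)·2 ⇒ p(-4) = (1-p)(-6) ⇒ p = 3/5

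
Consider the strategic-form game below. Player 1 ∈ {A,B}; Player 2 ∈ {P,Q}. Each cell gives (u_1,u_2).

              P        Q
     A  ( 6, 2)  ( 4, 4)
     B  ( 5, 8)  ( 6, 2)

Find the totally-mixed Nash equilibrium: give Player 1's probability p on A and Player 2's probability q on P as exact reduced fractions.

P1 indiff ⇒ q·6+(1-q)·4 = q·5+(1-q)·6 ⇒ q(1) = (1-q)(2) ⇒ q = 2/3
P2 indiff ⇒ p·2+(1-p)·8 = p·4+(1-p)·2 ⇒ p(-2) = (1-p)(-6) ⇒ p = 3/4

P1 mixes 3/4 on A; P2 mixes 2/3 on P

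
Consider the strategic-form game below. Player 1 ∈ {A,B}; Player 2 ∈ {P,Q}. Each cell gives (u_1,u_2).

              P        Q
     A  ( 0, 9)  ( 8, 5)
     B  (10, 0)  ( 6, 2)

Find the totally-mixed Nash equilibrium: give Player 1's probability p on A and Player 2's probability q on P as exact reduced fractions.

P1 mixes 1/3 on A; P2 mixes 1/6 on P

P1 indiff ⇒ q·0+(1-q)·8 = q·10+(1-q)·6 ⇒ q(-10) = (1-q)(-2) ⇒ q = 1/6
P2 indiff ⇒ p·9+(1-p)·0 = p·5+(1-p)·2 ⇒ p(4) = (1-p)(2) ⇒ p = 1/3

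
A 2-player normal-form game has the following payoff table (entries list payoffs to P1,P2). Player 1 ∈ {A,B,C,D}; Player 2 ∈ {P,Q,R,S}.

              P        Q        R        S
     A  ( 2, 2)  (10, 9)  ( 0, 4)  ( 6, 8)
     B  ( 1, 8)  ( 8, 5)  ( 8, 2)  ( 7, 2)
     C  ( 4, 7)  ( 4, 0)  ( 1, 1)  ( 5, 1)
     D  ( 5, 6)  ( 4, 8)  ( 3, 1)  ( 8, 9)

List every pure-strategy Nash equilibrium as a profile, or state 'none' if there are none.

(A,P): not NE [P1→D gives 5>2; P2→Q gives 9>2]
(A,Q): NE
(A,R): not NE [P1→B gives 8>0; P2→Q gives 9>4]
(A,S): not NE [P1→D gives 8>6; P2→Q gives 9>8]
(B,P): not NE [P1→D gives 5>1]
(B,Q): not NE [P1→A gives 10>8; P2→P gives 8>5]
(B,R): not NE [P2→P gives 8>2]
(B,S): not NE [P1→D gives 8>7; P2→P gives 8>2]
(C,P): not NE [P1→D gives 5>4]
(C,Q): not NE [P1→A gives 10>4; P2→P gives 7>0]
(C,R): not NE [P1→B gives 8>1; P2→P gives 7>1]
(C,S): not NE [P1→D gives 8>5; P2→P gives 7>1]
(D,P): not NE [P2→S gives 9>6]
(D,Q): not NE [P1→A gives 10>4; P2→S gives 9>8]
(D,R): not NE [P1→B gives 8>3; P2→S gives 9>1]
(D,S): NE

Nash profiles: (A,Q), (D,S)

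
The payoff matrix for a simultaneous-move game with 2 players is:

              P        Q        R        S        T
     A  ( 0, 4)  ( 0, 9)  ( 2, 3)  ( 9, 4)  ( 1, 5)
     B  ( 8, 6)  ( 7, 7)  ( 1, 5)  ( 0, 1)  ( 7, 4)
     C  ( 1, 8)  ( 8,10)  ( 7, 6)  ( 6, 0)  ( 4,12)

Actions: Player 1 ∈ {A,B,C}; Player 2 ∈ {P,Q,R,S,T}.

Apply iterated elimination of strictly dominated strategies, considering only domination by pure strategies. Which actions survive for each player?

Remaining: P1:{B,C} P2:{Q,T}

P2 drop P (Q beats it: A:9>4 B:7>6 C:10>8)
P2 drop R (Q beats it: A:9>3 B:7>5 C:10>6)
P2 drop S (Q beats it: A:9>4 B:7>1 C:10>0)
P1 drop A (B beats it: Q:7>0 T:7>1)
P1→{B,C} P2→{Q,T}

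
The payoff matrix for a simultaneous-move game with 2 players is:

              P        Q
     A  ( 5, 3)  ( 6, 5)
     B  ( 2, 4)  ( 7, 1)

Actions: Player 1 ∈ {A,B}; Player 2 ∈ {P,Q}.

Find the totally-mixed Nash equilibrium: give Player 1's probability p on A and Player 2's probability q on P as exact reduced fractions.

p=3/5, q=1/4

P1 indiff ⇒ q·5+(1-q)·6 = q·2+(1-q)·7 ⇒ q(3) = (1-q)(1) ⇒ q = 1/4
P2 indiff ⇒ p·3+(1-p)·4 = p·5+(1-p)·1 ⇒ p(-2) = (1-p)(-3) ⇒ p = 3/5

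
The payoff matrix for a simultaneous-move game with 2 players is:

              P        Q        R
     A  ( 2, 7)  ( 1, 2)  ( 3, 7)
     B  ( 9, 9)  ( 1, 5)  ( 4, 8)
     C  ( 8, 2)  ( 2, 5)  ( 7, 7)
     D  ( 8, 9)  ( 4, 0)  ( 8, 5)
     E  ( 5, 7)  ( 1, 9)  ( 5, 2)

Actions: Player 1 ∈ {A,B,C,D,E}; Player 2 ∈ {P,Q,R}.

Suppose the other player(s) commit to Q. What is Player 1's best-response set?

u_1(A vs Q) = 1
u_1(B vs Q) = 1
u_1(C vs Q) = 2
u_1(D vs Q) = 4
u_1(E vs Q) = 1
max payoff 4 at {D}

P1 best: {D}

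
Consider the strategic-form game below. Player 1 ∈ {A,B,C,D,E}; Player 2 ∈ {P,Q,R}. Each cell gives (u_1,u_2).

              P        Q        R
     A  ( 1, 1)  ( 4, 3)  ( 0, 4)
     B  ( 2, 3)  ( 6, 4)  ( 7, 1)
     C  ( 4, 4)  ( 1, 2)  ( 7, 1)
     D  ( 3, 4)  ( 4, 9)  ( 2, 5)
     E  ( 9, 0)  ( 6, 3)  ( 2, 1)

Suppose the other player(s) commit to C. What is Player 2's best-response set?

u_2(P vs C) = 4
u_2(Q vs C) = 2
u_2(R vs C) = 1
max payoff 4 at {P}

BR_2 = {P}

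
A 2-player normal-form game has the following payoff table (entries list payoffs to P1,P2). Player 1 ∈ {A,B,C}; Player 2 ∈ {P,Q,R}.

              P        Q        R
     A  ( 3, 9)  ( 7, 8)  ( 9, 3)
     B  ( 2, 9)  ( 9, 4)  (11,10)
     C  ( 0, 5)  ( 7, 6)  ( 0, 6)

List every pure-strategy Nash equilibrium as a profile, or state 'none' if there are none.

NE set: (A,P), (B,R)

(A,P): NE
(A,Q): not NE [P1→B gives 9>7; P2→P gives 9>8]
(A,R): not NE [P1→B gives 11>9; P2→P gives 9>3]
(B,P): not NE [P1→A gives 3>2; P2→R gives 10>9]
(B,Q): not NE [P2→R gives 10>4]
(B,R): NE
(C,P): not NE [P1→A gives 3>0; P2→R gives 6>5]
(C,Q): not NE [P1→B gives 9>7]
(C,R): not NE [P1→B gives 11>0]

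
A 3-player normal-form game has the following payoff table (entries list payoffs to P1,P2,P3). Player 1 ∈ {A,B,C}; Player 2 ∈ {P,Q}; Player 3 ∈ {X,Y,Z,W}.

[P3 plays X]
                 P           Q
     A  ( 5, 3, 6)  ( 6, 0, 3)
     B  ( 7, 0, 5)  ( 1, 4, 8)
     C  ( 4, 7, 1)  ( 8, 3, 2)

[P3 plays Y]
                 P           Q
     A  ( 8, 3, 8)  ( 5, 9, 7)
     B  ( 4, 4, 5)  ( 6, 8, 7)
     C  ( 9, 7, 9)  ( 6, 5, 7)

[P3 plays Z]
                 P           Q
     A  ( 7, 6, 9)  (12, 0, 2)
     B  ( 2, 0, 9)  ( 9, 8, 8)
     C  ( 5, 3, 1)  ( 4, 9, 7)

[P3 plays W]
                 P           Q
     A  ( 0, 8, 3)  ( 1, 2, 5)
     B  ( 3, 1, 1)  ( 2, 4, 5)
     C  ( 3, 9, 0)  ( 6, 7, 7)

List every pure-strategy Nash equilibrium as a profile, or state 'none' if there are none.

(A,P,X): not NE [P1→B gives 7>5; P3→Z gives 9>6]
(A,P,Y): not NE [P1→C gives 9>8; P2→Q gives 9>3; P3→Z gives 9>8]
(A,P,Z): NE
(A,P,W): not NE [P1→C gives 3>0; P3→Z gives 9>3]
(A,Q,X): not NE [P1→C gives 8>6; P2→P gives 3>0; P3→Y gives 7>3]
(A,Q,Y): not NE [P1→C gives 6>5]
(A,Q,Z): not NE [P2→P gives 6>0; P3→Y gives 7>2]
(A,Q,W): not NE [P1→C gives 6>1; P2→P gives 8>2; P3→Y gives 7>5]
(B,P,X): not NE [P2→Q gives 4>0; P3→Z gives 9>5]
(B,P,Y): not NE [P1→C gives 9>4; P2→Q gives 8>4; P3→Z gives 9>5]
(B,P,Z): not NE [P1→A gives 7>2; P2→Q gives 8>0]
(B,P,W): not NE [P2→Q gives 4>1; P3→Z gives 9>1]
(B,Q,X): not NE [P1→C gives 8>1]
(B,Q,Y): not NE [P3→Z gives 8>7]
(B,Q,Z): not NE [P1→A gives 12>9]
(B,Q,W): not NE [P1→C gives 6>2; P3→Z gives 8>5]
(C,P,X): not NE [P1→B gives 7>4; P3→Y gives 9>1]
(C,P,Y): NE
(C,P,Z): not NE [P1→A gives 7>5; P2→Q gives 9>3; P3→Y gives 9>1]
(C,P,W): not NE [P3→Y gives 9>0]
(C,Q,X): not NE [P2→P gives 7>3; P3→W gives 7>2]
(C,Q,Y): not NE [P2→P gives 7>5]
(C,Q,Z): not NE [P1→A gives 12>4]
(C,Q,W): not NE [P2→P gives 9>7]

PSNE = {(A,P,Z), (C,P,Y)}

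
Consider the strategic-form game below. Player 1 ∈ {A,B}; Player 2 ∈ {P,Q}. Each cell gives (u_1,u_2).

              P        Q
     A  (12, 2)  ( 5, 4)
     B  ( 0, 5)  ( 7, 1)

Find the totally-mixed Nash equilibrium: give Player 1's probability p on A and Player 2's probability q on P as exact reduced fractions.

P1 indiff ⇒ q·12+(1-q)·5 = q·0+(1-q)·7 ⇒ q(12) = (1-q)(2) ⇒ q = 1/7
P2 indiff ⇒ p·2+(1-p)·5 = p·4+(1-p)·1 ⇒ p(-2) = (1-p)(-4) ⇒ p = 2/3

P1 mixes 2/3 on A; P2 mixes 1/7 on P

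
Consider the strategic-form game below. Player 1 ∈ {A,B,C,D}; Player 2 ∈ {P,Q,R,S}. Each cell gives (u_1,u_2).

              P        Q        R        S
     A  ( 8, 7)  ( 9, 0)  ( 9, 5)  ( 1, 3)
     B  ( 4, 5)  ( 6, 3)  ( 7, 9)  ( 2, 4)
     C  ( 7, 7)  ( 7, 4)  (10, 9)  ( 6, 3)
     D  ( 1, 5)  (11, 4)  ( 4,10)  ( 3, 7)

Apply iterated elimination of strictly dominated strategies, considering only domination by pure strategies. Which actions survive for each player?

Survivors P1:{A,C} P2:{P,R}

P1 drop B (C beats it: P:7>4 Q:7>6 R:10>7 S:6>2)
P2 drop Q (P beats it: A:7>0 C:7>4 D:5>4)
P1 drop D (C beats it: P:7>1 R:10>4 S:6>3)
P2 drop S (P beats it: A:7>3 C:7>3)
P1→{A,C} P2→{P,R}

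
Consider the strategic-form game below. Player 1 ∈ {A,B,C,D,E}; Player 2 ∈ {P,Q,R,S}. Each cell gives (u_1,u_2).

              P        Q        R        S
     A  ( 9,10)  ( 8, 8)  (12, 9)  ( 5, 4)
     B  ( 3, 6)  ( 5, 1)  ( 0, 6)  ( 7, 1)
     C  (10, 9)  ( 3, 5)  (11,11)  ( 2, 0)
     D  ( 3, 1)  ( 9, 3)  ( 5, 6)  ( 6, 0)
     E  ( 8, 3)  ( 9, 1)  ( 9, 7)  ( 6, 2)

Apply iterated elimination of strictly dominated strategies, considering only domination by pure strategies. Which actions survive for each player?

Remaining: P1:{A,C} P2:{P,R}

P2 drop Q (R beats it: A:9>8 B:6>1 C:11>5 D:6>3 E:7>1)
P2 drop S (P beats it: A:10>4 B:6>1 C:9>0 D:1>0 E:3>2)
P1 drop B (A beats it: P:9>3 R:12>0)
P1 drop D (A beats it: P:9>3 R:12>5)
P1 drop E (A beats it: P:9>8 R:12>9)
P1→{A,C} P2→{P,R}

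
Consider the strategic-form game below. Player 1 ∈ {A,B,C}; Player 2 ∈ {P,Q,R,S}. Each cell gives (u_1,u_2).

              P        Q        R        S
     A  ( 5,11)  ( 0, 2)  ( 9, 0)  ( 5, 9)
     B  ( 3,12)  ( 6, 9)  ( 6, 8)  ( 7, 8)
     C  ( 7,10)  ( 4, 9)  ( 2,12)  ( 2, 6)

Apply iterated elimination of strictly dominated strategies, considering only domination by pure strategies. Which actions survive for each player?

IESDS → P1:{A,C} P2:{P,R}

P2 drop Q (P beats it: A:11>2 B:12>9 C:10>9)
P2 drop S (P beats it: A:11>9 B:12>8 C:10>6)
P1 drop B (A beats it: P:5>3 R:9>6)
P1→{A,C} P2→{P,R}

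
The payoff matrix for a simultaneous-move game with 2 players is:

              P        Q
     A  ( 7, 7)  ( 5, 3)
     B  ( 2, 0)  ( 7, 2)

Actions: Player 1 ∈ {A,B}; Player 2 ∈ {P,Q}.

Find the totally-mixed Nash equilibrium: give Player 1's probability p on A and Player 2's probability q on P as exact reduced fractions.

p=1/3, q=2/7

P1 indiff ⇒ q·7+(1-q)·5 = q·2+(1-q)·7 ⇒ q(5) = (1-q)(2) ⇒ q = 2/7
P2 indiff ⇒ p·7+(1-p)·0 = p·3+(1-p)·2 ⇒ p(4) = (1-p)(2) ⇒ p = 1/3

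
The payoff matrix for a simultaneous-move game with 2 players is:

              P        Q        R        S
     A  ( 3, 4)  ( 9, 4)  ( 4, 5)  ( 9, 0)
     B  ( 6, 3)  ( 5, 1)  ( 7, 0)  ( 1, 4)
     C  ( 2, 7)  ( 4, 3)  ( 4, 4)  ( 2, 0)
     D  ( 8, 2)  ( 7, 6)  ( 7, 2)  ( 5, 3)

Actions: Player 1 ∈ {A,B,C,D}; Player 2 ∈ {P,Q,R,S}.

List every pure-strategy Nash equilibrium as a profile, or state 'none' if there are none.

(A,P): not NE [P1→D gives 8>3; P2→R gives 5>4]
(A,Q): not NE [P2→R gives 5>4]
(A,R): not NE [P1→D gives 7>4]
(A,S): not NE [P2→R gives 5>0]
(B,P): not NE [P1→D gives 8>6; P2→S gives 4>3]
(B,Q): not NE [P1→A gives 9>5; P2→S gives 4>1]
(B,R): not NE [P2→S gives 4>0]
(B,S): not NE [P1→A gives 9>1]
(C,P): not NE [P1→D gives 8>2]
(C,Q): not NE [P1→A gives 9>4; P2→P gives 7>3]
(C,R): not NE [P1→D gives 7>4; P2→P gives 7>4]
(C,S): not NE [P1→A gives 9>2; P2→P gives 7>0]
(D,P): not NE [P2→Q gives 6>2]
(D,Q): not NE [P1→A gives 9>7]
(D,R): not NE [P2→Q gives 6>2]
(D,S): not NE [P1→A gives 9>5; P2→Q gives 6>3]

PSNE: ∅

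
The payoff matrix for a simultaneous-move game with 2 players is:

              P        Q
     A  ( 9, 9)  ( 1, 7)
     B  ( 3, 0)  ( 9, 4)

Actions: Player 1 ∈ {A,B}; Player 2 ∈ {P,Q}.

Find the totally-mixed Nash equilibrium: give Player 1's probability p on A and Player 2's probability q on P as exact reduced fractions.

p=2/3, q=4/7

P1 indiff ⇒ q·9+(1-q)·1 = q·3+(1-q)·9 ⇒ q(6) = (1-q)(8) ⇒ q = 4/7
P2 indiff ⇒ p·9+(1-p)·0 = p·7+(1-p)·4 ⇒ p(2) = (1-p)(4) ⇒ p = 2/3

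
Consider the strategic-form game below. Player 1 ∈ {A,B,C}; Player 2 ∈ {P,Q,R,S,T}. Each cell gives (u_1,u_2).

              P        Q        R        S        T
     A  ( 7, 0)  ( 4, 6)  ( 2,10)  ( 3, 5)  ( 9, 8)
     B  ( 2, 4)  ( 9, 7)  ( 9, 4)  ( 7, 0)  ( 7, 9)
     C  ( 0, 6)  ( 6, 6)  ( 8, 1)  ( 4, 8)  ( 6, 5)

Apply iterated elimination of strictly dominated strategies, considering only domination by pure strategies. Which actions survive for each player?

P1 drop C (B beats it: P:2>0 Q:9>6 R:9>8 S:7>4 T:7>6)
P2 drop P (Q beats it: A:6>0 B:7>4)
P2 drop Q (T beats it: A:8>6 B:9>7)
P2 drop S (R beats it: A:10>5 B:4>0)
P1→{A,B} P2→{R,T}

IESDS → P1:{A,B} P2:{R,T}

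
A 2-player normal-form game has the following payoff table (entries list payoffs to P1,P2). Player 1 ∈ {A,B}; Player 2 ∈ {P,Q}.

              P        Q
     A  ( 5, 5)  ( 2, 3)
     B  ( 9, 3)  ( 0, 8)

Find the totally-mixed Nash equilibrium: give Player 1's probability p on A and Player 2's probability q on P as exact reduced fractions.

p=5/7, q=1/3

P1 indiff ⇒ q·5+(1-q)·2 = q·9+(1-q)·0 ⇒ q(-4) = (1-q)(-2) ⇒ q = 1/3
P2 indiff ⇒ p·5+(1-p)·3 = p·3+(1-p)·8 ⇒ p(2) = (1-p)(5) ⇒ p = 5/7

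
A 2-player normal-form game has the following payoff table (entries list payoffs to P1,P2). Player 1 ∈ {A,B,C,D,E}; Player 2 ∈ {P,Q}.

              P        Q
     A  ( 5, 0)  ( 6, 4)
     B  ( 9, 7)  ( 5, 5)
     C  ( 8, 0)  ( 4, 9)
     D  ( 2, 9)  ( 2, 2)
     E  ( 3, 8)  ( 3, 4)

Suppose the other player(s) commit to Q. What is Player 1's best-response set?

argmax u_1 = {A}

u_1(A vs Q) = 6
u_1(B vs Q) = 5
u_1(C vs Q) = 4
u_1(D vs Q) = 2
u_1(E vs Q) = 3
max payoff 6 at {A}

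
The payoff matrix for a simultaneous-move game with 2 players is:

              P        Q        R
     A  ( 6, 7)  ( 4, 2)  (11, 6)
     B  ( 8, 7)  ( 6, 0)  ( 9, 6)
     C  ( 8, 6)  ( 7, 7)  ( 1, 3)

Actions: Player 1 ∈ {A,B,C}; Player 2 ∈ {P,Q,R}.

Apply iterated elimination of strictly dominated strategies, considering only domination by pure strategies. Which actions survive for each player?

Remaining: P1:{B,C} P2:{P,Q}

P2 drop R (P beats it: A:7>6 B:7>6 C:6>3)
P1 drop A (B beats it: P:8>6 Q:6>4)
P1→{B,C} P2→{P,Q}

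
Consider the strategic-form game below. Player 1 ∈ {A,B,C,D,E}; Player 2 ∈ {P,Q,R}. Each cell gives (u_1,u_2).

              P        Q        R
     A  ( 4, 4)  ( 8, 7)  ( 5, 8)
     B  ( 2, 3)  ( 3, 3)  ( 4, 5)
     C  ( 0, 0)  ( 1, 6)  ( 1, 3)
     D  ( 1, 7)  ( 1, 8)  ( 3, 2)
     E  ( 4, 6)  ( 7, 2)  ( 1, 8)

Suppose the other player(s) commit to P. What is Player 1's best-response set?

u_1(A vs P) = 4
u_1(B vs P) = 2
u_1(C vs P) = 0
u_1(D vs P) = 1
u_1(E vs P) = 4
max payoff 4 at {A,E}

argmax u_1 = {A,E}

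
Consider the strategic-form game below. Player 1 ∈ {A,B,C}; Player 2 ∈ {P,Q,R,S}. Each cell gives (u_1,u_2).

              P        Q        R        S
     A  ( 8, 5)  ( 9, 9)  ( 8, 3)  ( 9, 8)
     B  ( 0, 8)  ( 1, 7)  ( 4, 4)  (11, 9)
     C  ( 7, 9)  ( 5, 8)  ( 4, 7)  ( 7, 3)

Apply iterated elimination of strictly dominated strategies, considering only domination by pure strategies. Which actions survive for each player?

P1 drop C (A beats it: P:8>7 Q:9>5 R:8>4 S:9>7)
P2 drop P (S beats it: A:8>5 B:9>8)
P2 drop R (Q beats it: A:9>3 B:7>4)
P1→{A,B} P2→{Q,S}

Survivors P1:{A,B} P2:{Q,S}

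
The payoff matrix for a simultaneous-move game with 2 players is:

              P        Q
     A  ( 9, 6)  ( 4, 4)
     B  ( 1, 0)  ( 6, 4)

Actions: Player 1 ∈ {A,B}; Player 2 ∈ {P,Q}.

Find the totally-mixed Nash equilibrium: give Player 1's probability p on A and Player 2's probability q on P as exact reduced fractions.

P1 mixes 2/3 on A; P2 mixes 1/5 on P

P1 indiff ⇒ q·9+(1-q)·4 = q·1+(1-q)·6 ⇒ q(8) = (1-q)(2) ⇒ q = 1/5
P2 indiff ⇒ p·6+(1-p)·0 = p·4+(1-p)·4 ⇒ p(2) = (1-p)(4) ⇒ p = 2/3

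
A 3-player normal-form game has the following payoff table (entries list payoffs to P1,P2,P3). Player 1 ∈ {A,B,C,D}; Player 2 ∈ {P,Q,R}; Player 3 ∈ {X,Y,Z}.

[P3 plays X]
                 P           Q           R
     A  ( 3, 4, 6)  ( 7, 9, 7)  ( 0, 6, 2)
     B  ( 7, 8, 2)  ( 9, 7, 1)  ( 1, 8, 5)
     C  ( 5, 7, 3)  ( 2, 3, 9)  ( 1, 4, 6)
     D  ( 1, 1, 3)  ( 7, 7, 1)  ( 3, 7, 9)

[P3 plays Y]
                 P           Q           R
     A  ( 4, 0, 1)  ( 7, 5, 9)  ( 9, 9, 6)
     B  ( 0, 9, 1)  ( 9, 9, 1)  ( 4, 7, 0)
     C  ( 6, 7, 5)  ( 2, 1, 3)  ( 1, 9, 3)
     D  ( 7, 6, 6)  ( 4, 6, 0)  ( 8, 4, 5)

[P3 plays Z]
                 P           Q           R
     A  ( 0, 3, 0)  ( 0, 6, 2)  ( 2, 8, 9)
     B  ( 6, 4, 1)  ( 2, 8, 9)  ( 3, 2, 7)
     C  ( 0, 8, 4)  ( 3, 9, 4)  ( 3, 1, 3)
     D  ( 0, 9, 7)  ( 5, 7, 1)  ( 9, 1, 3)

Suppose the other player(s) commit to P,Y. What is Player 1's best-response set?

P1 best: {D}

u_1(A vs P,Y) = 4
u_1(B vs P,Y) = 0
u_1(C vs P,Y) = 6
u_1(D vs P,Y) = 7
max payoff 7 at {D}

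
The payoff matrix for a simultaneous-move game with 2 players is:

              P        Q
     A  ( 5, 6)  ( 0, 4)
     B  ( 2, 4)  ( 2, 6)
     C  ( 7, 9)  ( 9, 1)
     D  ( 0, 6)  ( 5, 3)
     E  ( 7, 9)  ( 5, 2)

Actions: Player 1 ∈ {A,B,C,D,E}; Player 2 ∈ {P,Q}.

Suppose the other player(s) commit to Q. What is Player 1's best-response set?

BR_1 = {C}

u_1(A vs Q) = 0
u_1(B vs Q) = 2
u_1(C vs Q) = 9
u_1(D vs Q) = 5
u_1(E vs Q) = 5
max payoff 9 at {C}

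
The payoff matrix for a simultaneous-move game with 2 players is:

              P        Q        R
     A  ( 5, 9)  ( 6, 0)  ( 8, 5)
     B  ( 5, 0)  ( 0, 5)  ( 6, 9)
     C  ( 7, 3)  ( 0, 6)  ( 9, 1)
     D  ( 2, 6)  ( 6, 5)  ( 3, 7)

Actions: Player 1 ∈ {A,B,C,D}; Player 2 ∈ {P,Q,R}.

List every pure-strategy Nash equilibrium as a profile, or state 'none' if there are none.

(A,P): not NE [P1→C gives 7>5]
(A,Q): not NE [P2→P gives 9>0]
(A,R): not NE [P1→C gives 9>8; P2→P gives 9>5]
(B,P): not NE [P1→C gives 7>5; P2→R gives 9>0]
(B,Q): not NE [P1→D gives 6>0; P2→R gives 9>5]
(B,R): not NE [P1→C gives 9>6]
(C,P): not NE [P2→Q gives 6>3]
(C,Q): not NE [P1→D gives 6>0]
(C,R): not NE [P2→Q gives 6>1]
(D,P): not NE [P1→C gives 7>2; P2→R gives 7>6]
(D,Q): not NE [P2→R gives 7>5]
(D,R): not NE [P1→C gives 9>3]

PSNE: ∅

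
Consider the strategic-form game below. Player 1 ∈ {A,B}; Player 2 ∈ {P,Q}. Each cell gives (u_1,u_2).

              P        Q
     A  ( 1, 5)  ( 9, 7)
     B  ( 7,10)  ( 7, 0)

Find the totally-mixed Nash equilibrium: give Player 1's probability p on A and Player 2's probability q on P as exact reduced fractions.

p=5/6, q=1/4

P1 indiff ⇒ q·1+(1-q)·9 = q·7+(1-q)·7 ⇒ q(-6) = (1-q)(-2) ⇒ q = 1/4
P2 indiff ⇒ p·5+(1-p)·10 = p·7+(1-p)·0 ⇒ p(-2) = (1-p)(-10) ⇒ p = 5/6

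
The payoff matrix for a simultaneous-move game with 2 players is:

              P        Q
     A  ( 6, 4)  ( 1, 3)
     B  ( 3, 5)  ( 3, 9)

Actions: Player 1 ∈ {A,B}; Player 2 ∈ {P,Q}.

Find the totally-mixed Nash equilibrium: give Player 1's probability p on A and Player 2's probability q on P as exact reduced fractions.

p=4/5, q=2/5

P1 indiff ⇒ q·6+(1-q)·1 = q·3+(1-q)·3 ⇒ q(3) = (1-q)(2) ⇒ q = 2/5
P2 indiff ⇒ p·4+(1-p)·5 = p·3+(1-p)·9 ⇒ p(1) = (1-p)(4) ⇒ p = 4/5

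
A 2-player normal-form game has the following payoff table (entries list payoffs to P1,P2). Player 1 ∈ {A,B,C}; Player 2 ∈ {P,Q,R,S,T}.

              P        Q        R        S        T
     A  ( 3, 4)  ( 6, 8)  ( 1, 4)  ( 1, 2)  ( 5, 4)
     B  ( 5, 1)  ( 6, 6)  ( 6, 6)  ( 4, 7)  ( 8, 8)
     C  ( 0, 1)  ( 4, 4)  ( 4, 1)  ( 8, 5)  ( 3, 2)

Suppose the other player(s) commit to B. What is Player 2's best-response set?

u_2(P vs B) = 1
u_2(Q vs B) = 6
u_2(R vs B) = 6
u_2(S vs B) = 7
u_2(T vs B) = 8
max payoff 8 at {T}

P2 best: {T}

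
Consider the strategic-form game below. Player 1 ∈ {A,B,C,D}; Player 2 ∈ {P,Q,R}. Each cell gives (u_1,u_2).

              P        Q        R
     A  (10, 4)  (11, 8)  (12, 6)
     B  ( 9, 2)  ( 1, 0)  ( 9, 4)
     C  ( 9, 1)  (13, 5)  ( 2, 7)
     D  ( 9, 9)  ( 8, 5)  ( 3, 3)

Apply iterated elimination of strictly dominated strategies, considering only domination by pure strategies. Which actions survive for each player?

Remaining: P1:{A,C} P2:{Q,R}

P1 drop B (A beats it: P:10>9 Q:11>1 R:12>9)
P1 drop D (A beats it: P:10>9 Q:11>8 R:12>3)
P2 drop P (Q beats it: A:8>4 C:5>1)
P1→{A,C} P2→{Q,R}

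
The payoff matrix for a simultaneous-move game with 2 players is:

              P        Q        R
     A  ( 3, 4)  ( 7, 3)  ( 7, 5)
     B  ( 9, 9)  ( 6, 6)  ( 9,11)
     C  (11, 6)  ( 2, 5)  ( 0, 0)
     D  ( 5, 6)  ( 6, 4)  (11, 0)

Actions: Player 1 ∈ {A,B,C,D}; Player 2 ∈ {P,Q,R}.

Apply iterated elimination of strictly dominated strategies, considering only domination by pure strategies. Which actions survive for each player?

P2 drop Q (P beats it: A:4>3 B:9>6 C:6>5 D:6>4)
P1 drop A (B beats it: P:9>3 R:9>7)
P1→{B,C,D} P2→{P,R}

IESDS → P1:{B,C,D} P2:{P,R}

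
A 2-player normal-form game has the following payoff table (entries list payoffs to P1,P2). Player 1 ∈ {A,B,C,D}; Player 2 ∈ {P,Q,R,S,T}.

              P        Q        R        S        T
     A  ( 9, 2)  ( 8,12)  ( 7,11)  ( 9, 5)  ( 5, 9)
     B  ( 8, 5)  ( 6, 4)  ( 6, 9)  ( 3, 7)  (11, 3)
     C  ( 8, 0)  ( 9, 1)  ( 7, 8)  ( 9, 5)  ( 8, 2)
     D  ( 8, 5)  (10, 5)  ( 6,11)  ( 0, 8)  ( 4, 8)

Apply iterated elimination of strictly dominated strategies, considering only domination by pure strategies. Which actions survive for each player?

Remaining: P1:{A,C,D} P2:{Q,R}

P2 drop P (R beats it: A:11>2 B:9>5 C:8>0 D:11>5)
P2 drop S (R beats it: A:11>5 B:9>7 C:8>5 D:11>8)
P2 drop T (R beats it: A:11>9 B:9>3 C:8>2 D:11>8)
P1 drop B (A beats it: Q:8>6 R:7>6)
P1→{A,C,D} P2→{Q,R}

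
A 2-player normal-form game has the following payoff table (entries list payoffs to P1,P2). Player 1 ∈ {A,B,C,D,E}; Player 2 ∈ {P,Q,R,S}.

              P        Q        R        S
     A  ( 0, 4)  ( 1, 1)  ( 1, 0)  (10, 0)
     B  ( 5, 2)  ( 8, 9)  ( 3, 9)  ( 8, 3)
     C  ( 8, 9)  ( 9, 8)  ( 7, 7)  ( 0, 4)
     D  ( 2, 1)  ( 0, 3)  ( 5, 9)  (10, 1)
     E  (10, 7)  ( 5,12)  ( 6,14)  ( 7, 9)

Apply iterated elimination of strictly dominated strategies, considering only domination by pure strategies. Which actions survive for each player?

Remaining: P1:{C,E} P2:{P,Q,R}

P2 drop S (Q beats it: A:1>0 B:9>3 C:8>4 D:3>1 E:12>9)
P1 drop A (B beats it: P:5>0 Q:8>1 R:3>1)
P1 drop B (C beats it: P:8>5 Q:9>8 R:7>3)
P1 drop D (C beats it: P:8>2 Q:9>0 R:7>5)
P1→{C,E} P2→{P,Q,R}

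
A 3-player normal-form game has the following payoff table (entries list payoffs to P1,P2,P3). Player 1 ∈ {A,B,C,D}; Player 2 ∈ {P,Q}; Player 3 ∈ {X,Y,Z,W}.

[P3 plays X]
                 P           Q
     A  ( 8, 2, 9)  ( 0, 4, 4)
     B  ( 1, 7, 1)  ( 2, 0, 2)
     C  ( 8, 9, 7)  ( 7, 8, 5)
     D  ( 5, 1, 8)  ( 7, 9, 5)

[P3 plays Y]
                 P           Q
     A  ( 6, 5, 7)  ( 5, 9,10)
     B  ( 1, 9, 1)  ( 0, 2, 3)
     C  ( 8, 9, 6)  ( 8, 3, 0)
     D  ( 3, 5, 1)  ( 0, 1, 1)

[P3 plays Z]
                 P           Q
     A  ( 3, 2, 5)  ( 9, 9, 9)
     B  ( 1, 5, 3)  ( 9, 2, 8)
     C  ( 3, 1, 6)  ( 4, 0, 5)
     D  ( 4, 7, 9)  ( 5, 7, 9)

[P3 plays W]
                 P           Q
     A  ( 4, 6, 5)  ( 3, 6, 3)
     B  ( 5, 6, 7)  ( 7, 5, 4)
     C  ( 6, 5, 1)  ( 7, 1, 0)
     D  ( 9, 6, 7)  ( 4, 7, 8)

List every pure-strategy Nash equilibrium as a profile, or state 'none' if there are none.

Nash profiles: (C,P,X), (D,P,Z)

(A,P,X): not NE [P2→Q gives 4>2]
(A,P,Y): not NE [P1→C gives 8>6; P2→Q gives 9>5; P3→X gives 9>7]
(A,P,Z): not NE [P1→D gives 4>3; P2→Q gives 9>2; P3→X gives 9>5]
(A,P,W): not NE [P1→D gives 9>4; P3→X gives 9>5]
(A,Q,X): not NE [P1→D gives 7>0; P3→Y gives 10>4]
(A,Q,Y): not NE [P1→C gives 8>5]
(A,Q,Z): not NE [P3→Y gives 10>9]
(A,Q,W): not NE [P1→C gives 7>3; P3→Y gives 10>3]
(B,P,X): not NE [P1→C gives 8>1; P3→W gives 7>1]
(B,P,Y): not NE [P1→C gives 8>1; P3→W gives 7>1]
(B,P,Z): not NE [P1→D gives 4>1; P3→W gives 7>3]
(B,P,W): not NE [P1→D gives 9>5]
(B,Q,X): not NE [P1→D gives 7>2; P2→P gives 7>0; P3→Z gives 8>2]
(B,Q,Y): not NE [P1→C gives 8>0; P2→P gives 9>2; P3→Z gives 8>3]
(B,Q,Z): not NE [P2→P gives 5>2]
(B,Q,W): not NE [P2→P gives 6>5; P3→Z gives 8>4]
(C,P,X): NE
(C,P,Y): not NE [P3→X gives 7>6]
(C,P,Z): not NE [P1→D gives 4>3; P3→X gives 7>6]
(C,P,W): not NE [P1→D gives 9>6; P3→X gives 7>1]
(C,Q,X): not NE [P2→P gives 9>8]
(C,Q,Y): not NE [P2→P gives 9>3; P3→Z gives 5>0]
(C,Q,Z): not NE [P1→B gives 9>4; P2→P gives 1>0]
(C,Q,W): not NE [P2→P gives 5>1; P3→Z gives 5>0]
(D,P,X): not NE [P1→C gives 8>5; P2→Q gives 9>1; P3→Z gives 9>8]
(D,P,Y): not NE [P1→C gives 8>3; P3→Z gives 9>1]
(D,P,Z): NE
(D,P,W): not NE [P2→Q gives 7>6; P3→Z gives 9>7]
(D,Q,X): not NE [P3→Z gives 9>5]
(D,Q,Y): not NE [P1→C gives 8>0; P2→P gives 5>1; P3→Z gives 9>1]
(D,Q,Z): not NE [P1→B gives 9>5]
(D,Q,W): not NE [P1→C gives 7>4; P3→Z gives 9>8]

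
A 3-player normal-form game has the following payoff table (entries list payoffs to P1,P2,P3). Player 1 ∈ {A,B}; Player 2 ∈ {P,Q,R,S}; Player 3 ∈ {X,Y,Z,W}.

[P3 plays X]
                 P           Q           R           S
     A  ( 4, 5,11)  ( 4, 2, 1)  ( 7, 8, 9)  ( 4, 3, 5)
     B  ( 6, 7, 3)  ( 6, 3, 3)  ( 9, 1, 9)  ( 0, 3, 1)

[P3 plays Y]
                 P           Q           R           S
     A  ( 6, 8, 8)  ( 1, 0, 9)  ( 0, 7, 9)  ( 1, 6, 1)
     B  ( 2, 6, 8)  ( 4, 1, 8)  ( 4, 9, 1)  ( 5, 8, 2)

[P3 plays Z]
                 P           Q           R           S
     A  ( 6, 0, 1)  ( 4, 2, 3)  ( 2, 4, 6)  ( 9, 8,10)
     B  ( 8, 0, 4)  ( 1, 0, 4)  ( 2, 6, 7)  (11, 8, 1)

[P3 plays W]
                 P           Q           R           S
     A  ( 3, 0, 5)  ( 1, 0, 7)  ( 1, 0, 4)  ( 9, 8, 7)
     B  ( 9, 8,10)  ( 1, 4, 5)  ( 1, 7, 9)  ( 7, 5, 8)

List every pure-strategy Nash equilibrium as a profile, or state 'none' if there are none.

(A,P,X): not NE [P1→B gives 6>4; P2→R gives 8>5]
(A,P,Y): not NE [P3→X gives 11>8]
(A,P,Z): not NE [P1→B gives 8>6; P2→S gives 8>0; P3→X gives 11>1]
(A,P,W): not NE [P1→B gives 9>3; P2→S gives 8>0; P3→X gives 11>5]
(A,Q,X): not NE [P1→B gives 6>4; P2→R gives 8>2; P3→Y gives 9>1]
(A,Q,Y): not NE [P1→B gives 4>1; P2→P gives 8>0]
(A,Q,Z): not NE [P2→S gives 8>2; P3→Y gives 9>3]
(A,Q,W): not NE [P2→S gives 8>0; P3→Y gives 9>7]
(A,R,X): not NE [P1→B gives 9>7]
(A,R,Y): not NE [P1→B gives 4>0; P2→P gives 8>7]
(A,R,Z): not NE [P2→S gives 8>4; P3→Y gives 9>6]
(A,R,W): not NE [P2→S gives 8>0; P3→Y gives 9>4]
(A,S,X): not NE [P2→R gives 8>3; P3→Z gives 10>5]
(A,S,Y): not NE [P1→B gives 5>1; P2→P gives 8>6; P3→Z gives 10>1]
(A,S,Z): not NE [P1→B gives 11>9]
(A,S,W): not NE [P3→Z gives 10>7]
(B,P,X): not NE [P3→W gives 10>3]
(B,P,Y): not NE [P1→A gives 6>2; P2→R gives 9>6; P3→W gives 10>8]
(B,P,Z): not NE [P2→S gives 8>0; P3→W gives 10>4]
(B,P,W): NE
(B,Q,X): not NE [P2→P gives 7>3; P3→Y gives 8>3]
(B,Q,Y): not NE [P2→R gives 9>1]
(B,Q,Z): not NE [P1→A gives 4>1; P2→S gives 8>0; P3→Y gives 8>4]
(B,Q,W): not NE [P2→P gives 8>4; P3→Y gives 8>5]
(B,R,X): not NE [P2→P gives 7>1]
(B,R,Y): not NE [P3→W gives 9>1]
(B,R,Z): not NE [P2→S gives 8>6; P3→W gives 9>7]
(B,R,W): not NE [P2→P gives 8>7]
(B,S,X): not NE [P1→A gives 4>0; P2→P gives 7>3; P3→W gives 8>1]
(B,S,Y): not NE [P2→R gives 9>8; P3→W gives 8>2]
(B,S,Z): not NE [P3→W gives 8>1]
(B,S,W): not NE [P1→A gives 9>7; P2→P gives 8>5]

NE set: (B,P,W)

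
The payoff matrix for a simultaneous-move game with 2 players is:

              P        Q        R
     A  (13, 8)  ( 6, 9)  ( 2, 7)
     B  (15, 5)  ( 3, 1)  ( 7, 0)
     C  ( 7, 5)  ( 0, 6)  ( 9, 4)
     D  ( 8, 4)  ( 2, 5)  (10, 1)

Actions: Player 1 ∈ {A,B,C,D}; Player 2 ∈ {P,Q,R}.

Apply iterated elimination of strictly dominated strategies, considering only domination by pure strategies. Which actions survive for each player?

Remaining: P1:{A,B} P2:{P,Q}

P1 drop C (D beats it: P:8>7 Q:2>0 R:10>9)
P2 drop R (P beats it: A:8>7 B:5>0 D:4>1)
P1 drop D (A beats it: P:13>8 Q:6>2)
P1→{A,B} P2→{P,Q}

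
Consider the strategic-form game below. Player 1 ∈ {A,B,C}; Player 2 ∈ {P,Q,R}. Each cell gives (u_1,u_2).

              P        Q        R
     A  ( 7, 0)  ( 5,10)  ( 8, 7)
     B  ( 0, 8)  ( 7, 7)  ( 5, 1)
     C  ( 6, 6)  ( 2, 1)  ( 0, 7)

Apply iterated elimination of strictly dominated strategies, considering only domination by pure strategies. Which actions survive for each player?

IESDS → P1:{A,B} P2:{P,Q}

P1 drop C (A beats it: P:7>6 Q:5>2 R:8>0)
P2 drop R (Q beats it: A:10>7 B:7>1)
P1→{A,B} P2→{P,Q}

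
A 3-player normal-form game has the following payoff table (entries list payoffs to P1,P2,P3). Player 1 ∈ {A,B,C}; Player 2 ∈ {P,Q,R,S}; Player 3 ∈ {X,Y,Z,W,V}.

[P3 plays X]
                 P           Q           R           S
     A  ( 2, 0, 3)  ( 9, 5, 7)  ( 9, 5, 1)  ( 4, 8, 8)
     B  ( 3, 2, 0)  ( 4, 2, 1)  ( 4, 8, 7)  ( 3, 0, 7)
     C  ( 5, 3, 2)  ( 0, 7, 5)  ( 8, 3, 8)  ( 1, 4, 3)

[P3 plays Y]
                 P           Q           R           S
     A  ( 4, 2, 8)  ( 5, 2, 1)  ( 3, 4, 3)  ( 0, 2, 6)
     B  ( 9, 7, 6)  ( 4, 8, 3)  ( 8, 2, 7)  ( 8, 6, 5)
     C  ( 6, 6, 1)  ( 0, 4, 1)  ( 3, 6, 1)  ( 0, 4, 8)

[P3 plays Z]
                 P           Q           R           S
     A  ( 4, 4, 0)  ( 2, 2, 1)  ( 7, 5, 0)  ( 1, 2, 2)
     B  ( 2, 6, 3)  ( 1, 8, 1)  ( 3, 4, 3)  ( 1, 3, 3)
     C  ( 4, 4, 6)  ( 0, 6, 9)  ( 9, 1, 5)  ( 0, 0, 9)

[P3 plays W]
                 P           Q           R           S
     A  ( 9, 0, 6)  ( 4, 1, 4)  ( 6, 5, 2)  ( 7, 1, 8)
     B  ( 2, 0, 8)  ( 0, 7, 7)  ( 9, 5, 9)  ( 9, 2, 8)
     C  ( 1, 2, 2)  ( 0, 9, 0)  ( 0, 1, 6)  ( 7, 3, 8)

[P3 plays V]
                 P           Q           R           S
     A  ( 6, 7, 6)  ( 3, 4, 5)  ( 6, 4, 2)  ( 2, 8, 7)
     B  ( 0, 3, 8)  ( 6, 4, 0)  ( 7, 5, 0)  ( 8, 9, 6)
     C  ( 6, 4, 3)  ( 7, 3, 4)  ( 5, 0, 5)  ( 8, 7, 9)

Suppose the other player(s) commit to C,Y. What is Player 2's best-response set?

BR_2 = {P,R}

u_2(P vs C,Y) = 6
u_2(Q vs C,Y) = 4
u_2(R vs C,Y) = 6
u_2(S vs C,Y) = 4
max payoff 6 at {P,R}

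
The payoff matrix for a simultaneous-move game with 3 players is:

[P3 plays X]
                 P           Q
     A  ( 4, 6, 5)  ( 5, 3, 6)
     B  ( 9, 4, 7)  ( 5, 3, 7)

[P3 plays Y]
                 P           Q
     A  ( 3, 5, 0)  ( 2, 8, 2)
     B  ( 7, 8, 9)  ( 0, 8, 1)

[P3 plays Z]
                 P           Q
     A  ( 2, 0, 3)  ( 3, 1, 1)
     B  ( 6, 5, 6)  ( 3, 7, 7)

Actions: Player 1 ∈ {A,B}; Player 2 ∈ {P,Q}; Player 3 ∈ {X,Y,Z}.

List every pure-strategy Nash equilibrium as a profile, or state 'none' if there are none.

Nash profiles: (B,P,Y), (B,Q,Z)

(A,P,X): not NE [P1→B gives 9>4]
(A,P,Y): not NE [P1→B gives 7>3; P2→Q gives 8>5; P3→X gives 5>0]
(A,P,Z): not NE [P1→B gives 6>2; P2→Q gives 1>0; P3→X gives 5>3]
(A,Q,X): not NE [P2→P gives 6>3]
(A,Q,Y): not NE [P3→X gives 6>2]
(A,Q,Z): not NE [P3→X gives 6>1]
(B,P,X): not NE [P3→Y gives 9>7]
(B,P,Y): NE
(B,P,Z): not NE [P2→Q gives 7>5; P3→Y gives 9>6]
(B,Q,X): not NE [P2→P gives 4>3]
(B,Q,Y): not NE [P1→A gives 2>0; P3→Z gives 7>1]
(B,Q,Z): NE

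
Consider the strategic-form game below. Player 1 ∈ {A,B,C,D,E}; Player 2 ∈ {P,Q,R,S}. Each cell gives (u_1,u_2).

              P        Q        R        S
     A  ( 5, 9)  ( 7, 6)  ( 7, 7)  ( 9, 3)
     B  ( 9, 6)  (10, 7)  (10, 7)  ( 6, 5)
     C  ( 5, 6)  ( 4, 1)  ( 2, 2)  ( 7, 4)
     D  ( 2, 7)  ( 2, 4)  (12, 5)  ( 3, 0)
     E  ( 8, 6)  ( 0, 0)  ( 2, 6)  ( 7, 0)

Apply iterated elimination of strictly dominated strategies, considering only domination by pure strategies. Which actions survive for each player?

P2 drop S (P beats it: A:9>3 B:6>5 C:6>4 D:7>0 E:6>0)
P1 drop A (B beats it: P:9>5 Q:10>7 R:10>7)
P1 drop C (B beats it: P:9>5 Q:10>4 R:10>2)
P1 drop E (B beats it: P:9>8 Q:10>0 R:10>2)
P1→{B,D} P2→{P,Q,R}

IESDS → P1:{B,D} P2:{P,Q,R}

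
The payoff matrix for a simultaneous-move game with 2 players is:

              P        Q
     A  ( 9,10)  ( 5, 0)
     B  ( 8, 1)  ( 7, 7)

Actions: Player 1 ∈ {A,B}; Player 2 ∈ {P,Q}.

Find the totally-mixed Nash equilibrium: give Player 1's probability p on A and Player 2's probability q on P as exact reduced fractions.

P1 indiff ⇒ q·9+(1-q)·5 = q·8+(1-q)·7 ⇒ q(1) = (1-q)(2) ⇒ q = 2/3
P2 indiff ⇒ p·10+(1-p)·1 = p·0+(1-p)·7 ⇒ p(10) = (1-p)(6) ⇒ p = 3/8

P1 mixes 3/8 on A; P2 mixes 2/3 on P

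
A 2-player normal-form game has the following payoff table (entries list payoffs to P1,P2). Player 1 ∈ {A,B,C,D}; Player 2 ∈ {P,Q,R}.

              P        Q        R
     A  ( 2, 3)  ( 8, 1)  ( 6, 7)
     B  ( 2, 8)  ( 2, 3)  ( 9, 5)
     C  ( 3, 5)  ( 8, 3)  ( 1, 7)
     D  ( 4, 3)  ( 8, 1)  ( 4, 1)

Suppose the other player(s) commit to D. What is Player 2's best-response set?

argmax u_2 = {P}

u_2(P vs D) = 3
u_2(Q vs D) = 1
u_2(R vs D) = 1
max payoff 3 at {P}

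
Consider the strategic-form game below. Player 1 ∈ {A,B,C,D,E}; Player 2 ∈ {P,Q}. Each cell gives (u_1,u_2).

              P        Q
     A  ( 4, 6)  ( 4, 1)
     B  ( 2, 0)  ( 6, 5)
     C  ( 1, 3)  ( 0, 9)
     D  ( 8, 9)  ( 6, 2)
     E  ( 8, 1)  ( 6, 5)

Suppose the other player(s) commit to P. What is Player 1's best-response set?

u_1(A vs P) = 4
u_1(B vs P) = 2
u_1(C vs P) = 1
u_1(D vs P) = 8
u_1(E vs P) = 8
max payoff 8 at {D,E}

BR_1 = {D,E}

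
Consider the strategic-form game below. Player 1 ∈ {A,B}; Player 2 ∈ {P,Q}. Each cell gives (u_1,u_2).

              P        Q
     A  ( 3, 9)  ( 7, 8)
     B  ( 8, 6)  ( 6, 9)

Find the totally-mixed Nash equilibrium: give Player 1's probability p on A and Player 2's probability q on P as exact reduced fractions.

P1 mixes 3/4 on A; P2 mixes 1/6 on P

P1 indiff ⇒ q·3+(1-q)·7 = q·8+(1-q)·6 ⇒ q(-5) = (1-q)(-1) ⇒ q = 1/6
P2 indiff ⇒ p·9+(1-p)·6 = p·8+(1-p)·9 ⇒ p(1) = (1-p)(3) ⇒ p = 3/4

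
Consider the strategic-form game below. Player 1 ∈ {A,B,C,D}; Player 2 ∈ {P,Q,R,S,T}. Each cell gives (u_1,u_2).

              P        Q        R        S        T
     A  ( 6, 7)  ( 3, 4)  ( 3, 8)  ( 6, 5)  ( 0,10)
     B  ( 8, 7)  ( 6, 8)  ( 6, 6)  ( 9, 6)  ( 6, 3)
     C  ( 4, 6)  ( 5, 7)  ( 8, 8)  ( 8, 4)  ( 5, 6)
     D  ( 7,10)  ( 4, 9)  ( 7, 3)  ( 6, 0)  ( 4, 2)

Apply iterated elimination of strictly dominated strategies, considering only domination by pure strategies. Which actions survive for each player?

Survivors P1:{B,C,D} P2:{P,Q,R}

P1 drop A (B beats it: P:8>6 Q:6>3 R:6>3 S:9>6 T:6>0)
P2 drop S (P beats it: B:7>6 C:6>4 D:10>0)
P2 drop T (Q beats it: B:8>3 C:7>6 D:9>2)
P1→{B,C,D} P2→{P,Q,R}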